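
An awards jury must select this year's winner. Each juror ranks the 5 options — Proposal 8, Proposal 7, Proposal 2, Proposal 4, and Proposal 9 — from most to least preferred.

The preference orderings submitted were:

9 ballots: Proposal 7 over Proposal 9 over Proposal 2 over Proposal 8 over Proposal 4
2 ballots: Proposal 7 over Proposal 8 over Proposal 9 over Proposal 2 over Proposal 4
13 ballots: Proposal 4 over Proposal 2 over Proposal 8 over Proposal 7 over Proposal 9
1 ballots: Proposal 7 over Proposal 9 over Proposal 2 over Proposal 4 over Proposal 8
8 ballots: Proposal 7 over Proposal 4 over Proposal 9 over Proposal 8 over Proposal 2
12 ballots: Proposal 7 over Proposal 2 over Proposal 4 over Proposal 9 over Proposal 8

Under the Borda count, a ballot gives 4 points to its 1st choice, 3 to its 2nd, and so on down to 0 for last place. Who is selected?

Proposal 7

Borda scores:
  Proposal 8: 9·1 + 2·3 + 13·2 + 0 + 8·1 + 12·0 = 49
  Proposal 7: 9·4 + 2·4 + 13·1 + 4 + 8·4 + 12·4 = 141
  Proposal 2: 9·2 + 2·1 + 13·3 + 2 + 8·0 + 12·3 = 97
  Proposal 4: 9·0 + 2·0 + 13·4 + 1 + 8·3 + 12·2 = 101
  Proposal 9: 9·3 + 2·2 + 13·0 + 3 + 8·2 + 12·1 = 62
Proposal 7 has the highest total.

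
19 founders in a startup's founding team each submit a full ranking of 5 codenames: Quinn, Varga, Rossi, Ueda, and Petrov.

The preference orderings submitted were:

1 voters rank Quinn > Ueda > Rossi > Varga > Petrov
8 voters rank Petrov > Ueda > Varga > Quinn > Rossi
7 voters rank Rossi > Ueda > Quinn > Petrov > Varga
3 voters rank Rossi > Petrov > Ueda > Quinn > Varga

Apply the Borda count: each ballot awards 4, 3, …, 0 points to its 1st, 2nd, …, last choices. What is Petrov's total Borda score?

Borda scores:
  Quinn: 4 + 8·1 + 7·2 + 3·1 = 29
  Varga: 1 + 8·2 + 7·0 + 3·0 = 17
  Rossi: 2 + 8·0 + 7·4 + 3·4 = 42
  Ueda: 3 + 8·3 + 7·3 + 3·2 = 54
  Petrov: 0 + 8·4 + 7·1 + 3·3 = 48

48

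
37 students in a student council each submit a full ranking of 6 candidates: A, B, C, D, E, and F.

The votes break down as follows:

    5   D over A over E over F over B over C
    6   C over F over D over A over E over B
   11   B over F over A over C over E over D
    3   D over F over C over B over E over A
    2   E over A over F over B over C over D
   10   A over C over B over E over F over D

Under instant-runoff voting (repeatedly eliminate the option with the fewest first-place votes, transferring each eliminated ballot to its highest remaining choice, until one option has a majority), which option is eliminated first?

Round 1: B 11, A 10, D 8, C 6, E 2, F 0. F has the fewest and is eliminated.
Round 2: B 11, A 10, D 8, C 6, E 2. E has the fewest and is eliminated.
Round 3: A 12, B 11, D 8, C 6. C has the fewest and is eliminated.
Round 4: D 14, A 12, B 11. B has the fewest and is eliminated.
Round 5: A 23, D 14. A has a majority.

F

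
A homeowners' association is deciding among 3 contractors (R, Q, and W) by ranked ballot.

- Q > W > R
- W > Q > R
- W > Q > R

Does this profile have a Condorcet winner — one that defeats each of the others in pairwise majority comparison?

Yes

Head-to-head results (3 voters total):
R vs Q: Q wins 3–0.
R vs W: W wins 3–0.
Q vs W: W wins 2–1.
W beats each rival — R (3–0), Q (2–1) — so W is the Condorcet winner.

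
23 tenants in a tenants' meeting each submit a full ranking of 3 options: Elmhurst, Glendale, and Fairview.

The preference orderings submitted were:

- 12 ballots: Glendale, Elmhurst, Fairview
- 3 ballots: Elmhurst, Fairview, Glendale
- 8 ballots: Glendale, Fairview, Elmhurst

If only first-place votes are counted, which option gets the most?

Glendale

First-place vote totals:
  Elmhurst: 3
  Glendale: 20
  Fairview: 0
Glendale has the most first-place votes.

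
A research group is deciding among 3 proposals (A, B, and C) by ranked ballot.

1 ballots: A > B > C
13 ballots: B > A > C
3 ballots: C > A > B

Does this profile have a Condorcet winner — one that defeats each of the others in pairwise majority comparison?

Yes

Head-to-head results (17 voters total):
A vs B: B wins 13–4.
A vs C: A wins 14–3.
B vs C: B wins 14–3.
B beats each rival — A (13–4), C (14–3) — so B is the Condorcet winner.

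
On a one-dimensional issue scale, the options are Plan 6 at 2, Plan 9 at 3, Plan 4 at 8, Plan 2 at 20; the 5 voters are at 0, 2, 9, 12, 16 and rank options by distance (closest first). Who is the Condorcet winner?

With single-peaked preferences on a line, the Condorcet winner is the candidate closest to the median voter.
The median voter (position 9) is closest to Plan 4 at 8.
Check: Plan 4 vs Plan 6 — voters closer to Plan 4: 3 of 5.

Plan 4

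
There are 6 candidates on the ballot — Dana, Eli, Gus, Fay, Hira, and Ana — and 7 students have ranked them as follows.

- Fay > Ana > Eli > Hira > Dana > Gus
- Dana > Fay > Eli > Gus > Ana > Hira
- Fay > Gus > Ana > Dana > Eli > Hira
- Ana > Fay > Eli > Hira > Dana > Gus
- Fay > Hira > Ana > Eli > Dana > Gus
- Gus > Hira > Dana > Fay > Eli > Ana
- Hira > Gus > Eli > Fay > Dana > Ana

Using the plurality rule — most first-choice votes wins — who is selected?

Fay

First-place vote totals:
  Dana: 1
  Eli: 0
  Gus: 1
  Fay: 3
  Hira: 1
  Ana: 1
Fay has the most first-place votes.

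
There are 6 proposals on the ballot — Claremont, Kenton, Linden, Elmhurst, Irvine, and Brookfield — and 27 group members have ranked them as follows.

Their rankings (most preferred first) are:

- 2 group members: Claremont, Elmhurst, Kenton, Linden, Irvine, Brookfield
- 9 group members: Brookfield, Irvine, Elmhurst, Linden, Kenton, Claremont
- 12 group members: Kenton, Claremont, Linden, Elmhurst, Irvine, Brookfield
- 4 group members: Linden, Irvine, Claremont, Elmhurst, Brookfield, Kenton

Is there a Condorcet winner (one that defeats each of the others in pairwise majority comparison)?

Head-to-head results (27 voters total):
Claremont vs Kenton: Kenton wins 21–6.
Claremont vs Linden: Claremont wins 14–13.
Claremont vs Elmhurst: Claremont wins 18–9.
Claremont vs Irvine: Claremont wins 14–13.
Claremont vs Brookfield: Claremont wins 18–9.
Kenton vs Linden: Kenton wins 14–13.
Kenton vs Elmhurst: Elmhurst wins 15–12.
Kenton vs Irvine: Kenton wins 14–13.
Kenton vs Brookfield: Kenton wins 14–13.
Linden vs Elmhurst: Linden wins 16–11.
Linden vs Irvine: Linden wins 18–9.
Linden vs Brookfield: Linden wins 18–9.
Elmhurst vs Irvine: Elmhurst wins 14–13.
Elmhurst vs Brookfield: Elmhurst wins 18–9.
Irvine vs Brookfield: Irvine wins 18–9.
No candidate beats all others: Claremont beats Elmhurst beats Kenton beats Claremont, a majority cycle.

No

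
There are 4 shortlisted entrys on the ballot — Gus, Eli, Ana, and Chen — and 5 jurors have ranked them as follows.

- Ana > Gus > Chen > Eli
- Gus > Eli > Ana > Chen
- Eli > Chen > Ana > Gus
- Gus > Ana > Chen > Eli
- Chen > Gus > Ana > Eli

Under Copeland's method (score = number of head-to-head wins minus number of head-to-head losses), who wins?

Gus

Pairwise results:
  Gus vs Eli: Gus wins 4–1.
  Gus vs Ana: Gus wins 3–2.
  Gus vs Chen: Gus wins 3–2.
  Eli vs Ana: Ana wins 3–2.
  Eli vs Chen: Chen wins 3–2.
  Ana vs Chen: Ana wins 3–2.
Copeland scores (wins − losses):
  Gus: 3 − 0 = 3
  Eli: 0 − 3 = -3
  Ana: 2 − 1 = 1
  Chen: 1 − 2 = -1
Gus has the best Copeland score.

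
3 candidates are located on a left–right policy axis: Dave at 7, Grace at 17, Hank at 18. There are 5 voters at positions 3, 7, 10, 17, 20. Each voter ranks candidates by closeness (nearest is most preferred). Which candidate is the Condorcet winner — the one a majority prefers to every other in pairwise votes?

Dave

With single-peaked preferences on a line, the Condorcet winner is the candidate closest to the median voter.
The median voter (position 10) is closest to Dave at 7.
Check: Dave vs Hank — voters closer to Dave: 3 of 5.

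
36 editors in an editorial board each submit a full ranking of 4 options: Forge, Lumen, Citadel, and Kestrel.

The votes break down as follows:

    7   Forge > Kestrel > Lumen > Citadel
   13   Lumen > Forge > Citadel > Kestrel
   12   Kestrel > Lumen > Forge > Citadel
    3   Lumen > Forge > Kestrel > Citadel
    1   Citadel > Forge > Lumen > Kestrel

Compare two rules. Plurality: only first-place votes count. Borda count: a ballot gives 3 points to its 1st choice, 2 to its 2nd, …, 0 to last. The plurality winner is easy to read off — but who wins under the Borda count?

Lumen

Plurality first-place counts: Forge 7, Lumen 16, Citadel 1, Kestrel 12 → Lumen.
Borda totals: Forge 67, Lumen 80, Citadel 16, Kestrel 53 → Lumen.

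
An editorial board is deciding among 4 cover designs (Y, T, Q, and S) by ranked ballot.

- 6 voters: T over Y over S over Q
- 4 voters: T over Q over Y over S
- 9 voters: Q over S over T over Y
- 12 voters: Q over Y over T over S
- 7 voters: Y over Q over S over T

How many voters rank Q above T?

Ballots ranking Q above T: 9+12+7 = 28.
Ballots ranking T above Q: 6+4 = 10.
So 28 of 38 voters prefer Q to T.

28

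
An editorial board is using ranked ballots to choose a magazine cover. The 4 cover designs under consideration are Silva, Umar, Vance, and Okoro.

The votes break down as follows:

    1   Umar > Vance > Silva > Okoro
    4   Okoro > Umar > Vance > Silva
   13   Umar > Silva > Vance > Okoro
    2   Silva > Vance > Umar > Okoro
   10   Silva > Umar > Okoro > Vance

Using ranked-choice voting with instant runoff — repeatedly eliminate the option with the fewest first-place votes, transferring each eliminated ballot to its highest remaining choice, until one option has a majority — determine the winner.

Round 1: Umar 14, Silva 12, Okoro 4, Vance 0. Vance has the fewest and is eliminated.
Round 2: Umar 14, Silva 12, Okoro 4. Okoro has the fewest and is eliminated.
Round 3: Umar 18, Silva 12. Umar has a majority.

Umar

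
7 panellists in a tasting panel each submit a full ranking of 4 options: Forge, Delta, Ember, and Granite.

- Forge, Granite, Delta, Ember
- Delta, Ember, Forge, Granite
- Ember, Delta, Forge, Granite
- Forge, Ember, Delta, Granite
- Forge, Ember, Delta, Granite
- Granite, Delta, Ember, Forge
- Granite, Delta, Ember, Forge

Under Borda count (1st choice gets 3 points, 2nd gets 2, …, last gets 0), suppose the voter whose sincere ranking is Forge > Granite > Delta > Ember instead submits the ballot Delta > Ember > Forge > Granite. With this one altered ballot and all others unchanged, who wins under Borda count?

Delta

Borda totals with the altered ballot: Forge 9, Delta 14, Ember 13, Granite 6.
The winner is unchanged: still Delta.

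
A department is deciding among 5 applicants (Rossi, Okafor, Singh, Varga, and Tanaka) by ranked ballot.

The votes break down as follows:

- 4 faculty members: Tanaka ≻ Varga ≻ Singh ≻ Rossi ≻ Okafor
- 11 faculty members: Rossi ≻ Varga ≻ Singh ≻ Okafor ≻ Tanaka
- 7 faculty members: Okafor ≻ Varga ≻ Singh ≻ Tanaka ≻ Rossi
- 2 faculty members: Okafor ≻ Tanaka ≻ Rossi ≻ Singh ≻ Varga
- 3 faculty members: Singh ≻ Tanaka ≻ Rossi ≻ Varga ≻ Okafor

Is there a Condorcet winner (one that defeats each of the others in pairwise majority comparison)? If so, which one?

Head-to-head results (27 voters total):
Rossi vs Okafor: Rossi wins 18–9.
Rossi vs Singh: Singh wins 14–13.
Rossi vs Varga: Rossi wins 16–11.
Rossi vs Tanaka: Tanaka wins 16–11.
Okafor vs Singh: Singh wins 18–9.
Okafor vs Varga: Varga wins 18–9.
Okafor vs Tanaka: Okafor wins 20–7.
Singh vs Varga: Varga wins 22–5.
Singh vs Tanaka: Singh wins 21–6.
Varga vs Tanaka: Varga wins 18–9.
No candidate beats all others: Rossi beats Okafor beats Tanaka beats Rossi, a majority cycle.

No Condorcet winner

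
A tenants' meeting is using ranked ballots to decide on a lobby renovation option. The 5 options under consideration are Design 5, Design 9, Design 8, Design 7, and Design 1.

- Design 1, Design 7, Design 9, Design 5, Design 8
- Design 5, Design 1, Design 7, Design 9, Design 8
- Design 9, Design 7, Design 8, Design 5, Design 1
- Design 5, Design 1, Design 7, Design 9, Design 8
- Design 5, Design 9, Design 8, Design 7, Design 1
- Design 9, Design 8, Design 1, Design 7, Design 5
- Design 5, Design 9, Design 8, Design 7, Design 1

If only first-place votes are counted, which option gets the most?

First-place vote totals:
  Design 5: 4
  Design 9: 2
  Design 8: 0
  Design 7: 0
  Design 1: 1
Design 5 has the most first-place votes.

Design 5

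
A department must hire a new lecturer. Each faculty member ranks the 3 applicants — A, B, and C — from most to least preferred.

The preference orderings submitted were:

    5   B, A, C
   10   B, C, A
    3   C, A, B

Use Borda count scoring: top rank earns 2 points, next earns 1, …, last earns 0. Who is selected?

Borda scores:
  A: 5·1 + 10·0 + 3·1 = 8
  B: 5·2 + 10·2 + 3·0 = 30
  C: 5·0 + 10·1 + 3·2 = 16
B has the highest total.

B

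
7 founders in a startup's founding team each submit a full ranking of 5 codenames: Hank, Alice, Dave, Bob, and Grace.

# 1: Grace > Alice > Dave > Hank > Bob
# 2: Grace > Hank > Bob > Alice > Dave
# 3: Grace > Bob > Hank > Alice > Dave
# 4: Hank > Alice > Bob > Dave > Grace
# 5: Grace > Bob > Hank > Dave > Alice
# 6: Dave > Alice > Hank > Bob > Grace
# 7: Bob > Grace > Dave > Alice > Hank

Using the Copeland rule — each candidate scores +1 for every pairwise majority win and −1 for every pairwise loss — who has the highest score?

Pairwise results:
  Hank vs Alice: Hank wins 4–3.
  Hank vs Dave: Hank wins 4–3.
  Hank vs Bob: Hank wins 4–3.
  Hank vs Grace: Grace wins 5–2.
  Alice vs Dave: Alice wins 4–3.
  Alice vs Bob: Bob wins 4–3.
  Alice vs Grace: Grace wins 5–2.
  Dave vs Bob: Bob wins 5–2.
  Dave vs Grace: Grace wins 5–2.
  Bob vs Grace: Grace wins 4–3.
Copeland scores (wins − losses):
  Hank: 3 − 1 = 2
  Alice: 1 − 3 = -2
  Dave: 0 − 4 = -4
  Bob: 2 − 2 = 0
  Grace: 4 − 0 = 4
Grace has the best Copeland score.

Grace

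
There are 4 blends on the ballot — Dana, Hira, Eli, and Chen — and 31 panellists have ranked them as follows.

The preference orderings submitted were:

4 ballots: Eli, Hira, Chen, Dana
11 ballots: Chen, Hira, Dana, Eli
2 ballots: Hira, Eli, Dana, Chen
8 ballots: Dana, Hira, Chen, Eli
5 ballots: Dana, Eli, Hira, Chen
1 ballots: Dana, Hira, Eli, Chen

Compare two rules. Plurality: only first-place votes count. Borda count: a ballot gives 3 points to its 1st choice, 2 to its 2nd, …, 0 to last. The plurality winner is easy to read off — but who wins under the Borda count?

Hira

Plurality first-place counts: Dana 14, Hira 2, Eli 4, Chen 11 → Dana.
Borda totals: Dana 55, Hira 59, Eli 27, Chen 45 → Hira.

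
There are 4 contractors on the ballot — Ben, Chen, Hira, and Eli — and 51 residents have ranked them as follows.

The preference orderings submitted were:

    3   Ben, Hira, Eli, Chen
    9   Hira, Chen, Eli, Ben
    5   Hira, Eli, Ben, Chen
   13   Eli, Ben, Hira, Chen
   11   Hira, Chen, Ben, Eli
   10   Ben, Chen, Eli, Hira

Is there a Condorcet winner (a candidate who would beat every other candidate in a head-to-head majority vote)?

Head-to-head results (51 voters total):
Ben vs Chen: Ben wins 31–20.
Ben vs Hira: Ben wins 26–25.
Ben vs Eli: Eli wins 27–24.
Chen vs Hira: Hira wins 41–10.
Chen vs Eli: Chen wins 30–21.
Hira vs Eli: Hira wins 28–23.
No candidate beats all others: Ben beats Chen beats Eli beats Ben, a majority cycle.

No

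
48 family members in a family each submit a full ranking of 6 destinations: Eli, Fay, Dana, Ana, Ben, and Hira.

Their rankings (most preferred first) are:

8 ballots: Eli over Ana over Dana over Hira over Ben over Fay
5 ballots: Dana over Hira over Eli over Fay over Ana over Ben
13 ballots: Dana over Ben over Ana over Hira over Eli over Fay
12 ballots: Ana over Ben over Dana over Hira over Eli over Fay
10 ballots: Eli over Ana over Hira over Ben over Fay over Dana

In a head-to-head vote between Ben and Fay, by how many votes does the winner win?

38

Ballots ranking Ben above Fay: 8+13+12+10 = 43.
Ballots ranking Fay above Ben: 5.
Ben wins 43–5, a margin of 38.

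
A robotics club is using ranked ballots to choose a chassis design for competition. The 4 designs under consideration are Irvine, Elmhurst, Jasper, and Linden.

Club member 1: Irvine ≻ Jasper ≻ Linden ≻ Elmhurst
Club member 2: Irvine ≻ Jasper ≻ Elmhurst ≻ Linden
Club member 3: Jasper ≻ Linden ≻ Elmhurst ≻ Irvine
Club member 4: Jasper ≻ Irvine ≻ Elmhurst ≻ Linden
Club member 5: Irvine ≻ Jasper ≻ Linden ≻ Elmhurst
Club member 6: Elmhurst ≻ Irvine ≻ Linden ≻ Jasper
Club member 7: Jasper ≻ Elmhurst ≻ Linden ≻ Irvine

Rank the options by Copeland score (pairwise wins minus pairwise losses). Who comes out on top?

Irvine

Pairwise results:
  Irvine vs Elmhurst: Irvine wins 4–3.
  Irvine vs Jasper: Irvine wins 4–3.
  Irvine vs Linden: Irvine wins 5–2.
  Elmhurst vs Jasper: Jasper wins 6–1.
  Elmhurst vs Linden: Elmhurst wins 4–3.
  Jasper vs Linden: Jasper wins 6–1.
Copeland scores (wins − losses):
  Irvine: 3 − 0 = 3
  Elmhurst: 1 − 2 = -1
  Jasper: 2 − 1 = 1
  Linden: 0 − 3 = -3
Irvine has the best Copeland score.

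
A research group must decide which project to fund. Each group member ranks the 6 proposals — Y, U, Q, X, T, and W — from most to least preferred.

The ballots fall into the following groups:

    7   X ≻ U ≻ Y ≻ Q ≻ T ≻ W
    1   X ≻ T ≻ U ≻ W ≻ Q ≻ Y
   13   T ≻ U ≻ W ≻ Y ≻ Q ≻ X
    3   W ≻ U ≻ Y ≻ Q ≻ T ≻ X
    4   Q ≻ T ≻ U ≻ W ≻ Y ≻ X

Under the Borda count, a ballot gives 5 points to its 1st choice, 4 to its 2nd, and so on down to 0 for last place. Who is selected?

Borda scores:
  Y: 7·3 + 0 + 13·2 + 3·3 + 4·1 = 60
  U: 7·4 + 3 + 13·4 + 3·4 + 4·3 = 107
  Q: 7·2 + 1 + 13·1 + 3·2 + 4·5 = 54
  X: 7·5 + 5 + 13·0 + 3·0 + 4·0 = 40
  T: 7·1 + 4 + 13·5 + 3·1 + 4·4 = 95
  W: 7·0 + 2 + 13·3 + 3·5 + 4·2 = 64
U has the highest total.

U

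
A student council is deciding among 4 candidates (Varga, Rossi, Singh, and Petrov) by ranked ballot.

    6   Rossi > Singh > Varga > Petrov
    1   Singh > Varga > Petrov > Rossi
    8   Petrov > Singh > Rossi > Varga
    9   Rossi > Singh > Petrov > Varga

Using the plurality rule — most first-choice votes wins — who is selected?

Rossi

First-place vote totals:
  Varga: 0
  Rossi: 15
  Singh: 1
  Petrov: 8
Rossi has the most first-place votes.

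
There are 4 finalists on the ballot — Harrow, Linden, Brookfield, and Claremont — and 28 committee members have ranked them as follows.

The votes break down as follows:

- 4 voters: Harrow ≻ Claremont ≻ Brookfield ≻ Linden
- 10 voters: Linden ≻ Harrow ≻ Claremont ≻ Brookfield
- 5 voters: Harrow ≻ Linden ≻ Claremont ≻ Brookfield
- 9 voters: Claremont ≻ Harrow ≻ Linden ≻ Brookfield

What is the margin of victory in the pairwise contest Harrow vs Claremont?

10

Ballots ranking Harrow above Claremont: 4+10+5 = 19.
Ballots ranking Claremont above Harrow: 9.
Harrow wins 19–9, a margin of 10.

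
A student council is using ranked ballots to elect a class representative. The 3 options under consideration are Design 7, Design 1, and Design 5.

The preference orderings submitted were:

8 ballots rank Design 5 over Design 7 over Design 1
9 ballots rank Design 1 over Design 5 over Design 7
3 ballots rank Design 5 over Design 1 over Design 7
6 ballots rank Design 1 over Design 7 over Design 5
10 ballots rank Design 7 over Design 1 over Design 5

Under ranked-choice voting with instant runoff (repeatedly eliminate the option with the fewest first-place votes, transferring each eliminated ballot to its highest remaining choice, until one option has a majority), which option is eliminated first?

Round 1: Design 1 15, Design 5 11, Design 7 10. Design 7 has the fewest and is eliminated.
Round 2: Design 1 25, Design 5 11. Design 1 has a majority.

Design 7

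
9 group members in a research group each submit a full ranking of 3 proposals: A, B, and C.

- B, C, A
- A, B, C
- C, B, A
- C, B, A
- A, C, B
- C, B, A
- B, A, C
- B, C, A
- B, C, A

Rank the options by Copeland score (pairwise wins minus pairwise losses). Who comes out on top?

B

Pairwise results:
  A vs B: B wins 7–2.
  A vs C: C wins 6–3.
  B vs C: B wins 5–4.
Copeland scores (wins − losses):
  A: 0 − 2 = -2
  B: 2 − 0 = 2
  C: 1 − 1 = 0
B has the best Copeland score.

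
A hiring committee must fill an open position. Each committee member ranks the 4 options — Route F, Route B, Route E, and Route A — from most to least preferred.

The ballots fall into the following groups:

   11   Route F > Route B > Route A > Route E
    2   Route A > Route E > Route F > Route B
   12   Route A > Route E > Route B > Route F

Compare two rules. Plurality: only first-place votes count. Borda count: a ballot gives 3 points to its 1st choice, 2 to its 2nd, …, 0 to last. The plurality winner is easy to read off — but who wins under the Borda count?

Route A

Plurality first-place counts: Route F 11, Route B 0, Route E 0, Route A 14 → Route A.
Borda totals: Route F 35, Route B 34, Route E 28, Route A 53 → Route A.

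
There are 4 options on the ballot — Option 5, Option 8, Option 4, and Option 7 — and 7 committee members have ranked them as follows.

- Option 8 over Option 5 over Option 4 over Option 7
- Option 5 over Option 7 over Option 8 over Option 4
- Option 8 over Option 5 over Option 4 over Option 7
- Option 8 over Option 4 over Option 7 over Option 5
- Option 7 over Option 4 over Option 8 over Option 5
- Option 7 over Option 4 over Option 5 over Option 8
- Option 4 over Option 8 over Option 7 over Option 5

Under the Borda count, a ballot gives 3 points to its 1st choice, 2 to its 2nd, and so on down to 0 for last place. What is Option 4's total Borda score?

11

Borda scores:
  Option 5: 2 + 3 + 2 + 0 + 0 + 1 + 0 = 8
  Option 8: 3 + 1 + 3 + 3 + 1 + 0 + 2 = 13
  Option 4: 1 + 0 + 1 + 2 + 2 + 2 + 3 = 11
  Option 7: 0 + 2 + 0 + 1 + 3 + 3 + 1 = 10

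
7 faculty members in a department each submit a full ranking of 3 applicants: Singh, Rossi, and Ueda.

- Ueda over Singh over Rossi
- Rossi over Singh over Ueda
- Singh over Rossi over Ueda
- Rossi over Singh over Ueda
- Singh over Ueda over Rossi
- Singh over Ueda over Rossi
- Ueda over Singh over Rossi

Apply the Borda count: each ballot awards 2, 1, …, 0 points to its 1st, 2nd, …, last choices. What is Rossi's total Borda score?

5

Borda scores:
  Singh: 1 + 1 + 2 + 1 + 2 + 2 + 1 = 10
  Rossi: 0 + 2 + 1 + 2 + 0 + 0 + 0 = 5
  Ueda: 2 + 0 + 0 + 0 + 1 + 1 + 2 = 6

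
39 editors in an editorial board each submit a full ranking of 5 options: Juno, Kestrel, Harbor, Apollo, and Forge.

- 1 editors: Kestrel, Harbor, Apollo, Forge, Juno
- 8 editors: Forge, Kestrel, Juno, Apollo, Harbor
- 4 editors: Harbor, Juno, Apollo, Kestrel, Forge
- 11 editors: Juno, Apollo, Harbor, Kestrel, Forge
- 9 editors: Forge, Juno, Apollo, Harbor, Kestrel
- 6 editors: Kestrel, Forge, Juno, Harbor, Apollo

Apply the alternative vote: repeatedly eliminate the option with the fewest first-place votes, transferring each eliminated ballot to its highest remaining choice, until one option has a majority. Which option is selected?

Forge

Round 1: Forge 17, Juno 11, Kestrel 7, Harbor 4, Apollo 0. Apollo has the fewest and is eliminated.
Round 2: Forge 17, Juno 11, Kestrel 7, Harbor 4. Harbor has the fewest and is eliminated.
Round 3: Forge 17, Juno 15, Kestrel 7. Kestrel has the fewest and is eliminated.
Round 4: Forge 24, Juno 15. Forge has a majority.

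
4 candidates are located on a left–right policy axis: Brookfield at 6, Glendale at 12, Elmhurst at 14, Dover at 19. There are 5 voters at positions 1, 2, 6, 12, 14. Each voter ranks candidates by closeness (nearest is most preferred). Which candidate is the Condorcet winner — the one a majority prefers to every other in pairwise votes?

Brookfield

With single-peaked preferences on a line, the Condorcet winner is the candidate closest to the median voter.
The median voter (position 6) is closest to Brookfield at 6.
Check: Brookfield vs Dover — voters closer to Brookfield: 4 of 5.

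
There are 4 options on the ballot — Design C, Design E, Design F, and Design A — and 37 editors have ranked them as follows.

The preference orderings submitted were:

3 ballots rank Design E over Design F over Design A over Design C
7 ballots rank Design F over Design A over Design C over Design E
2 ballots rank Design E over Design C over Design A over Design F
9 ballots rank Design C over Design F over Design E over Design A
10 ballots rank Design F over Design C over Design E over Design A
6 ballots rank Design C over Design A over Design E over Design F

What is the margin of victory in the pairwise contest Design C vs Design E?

Ballots ranking Design C above Design E: 7+9+10+6 = 32.
Ballots ranking Design E above Design C: 3+2 = 5.
Design C wins 32–5, a margin of 27.

27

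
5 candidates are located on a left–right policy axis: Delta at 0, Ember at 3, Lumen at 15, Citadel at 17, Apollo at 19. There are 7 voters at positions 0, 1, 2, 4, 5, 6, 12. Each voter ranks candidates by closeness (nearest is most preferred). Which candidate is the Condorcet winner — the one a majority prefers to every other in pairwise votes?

With single-peaked preferences on a line, the Condorcet winner is the candidate closest to the median voter.
The median voter (position 4) is closest to Ember at 3.
Check: Ember vs Apollo — voters closer to Ember: 6 of 7.

Ember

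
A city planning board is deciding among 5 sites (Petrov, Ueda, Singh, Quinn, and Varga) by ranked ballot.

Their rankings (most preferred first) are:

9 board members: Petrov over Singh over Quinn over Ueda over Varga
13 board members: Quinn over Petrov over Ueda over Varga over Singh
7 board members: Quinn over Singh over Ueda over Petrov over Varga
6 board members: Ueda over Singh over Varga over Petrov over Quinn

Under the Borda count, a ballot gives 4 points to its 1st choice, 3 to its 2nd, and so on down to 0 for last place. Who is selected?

Quinn

Borda scores:
  Petrov: 9·4 + 13·3 + 7·1 + 6·1 = 88
  Ueda: 9·1 + 13·2 + 7·2 + 6·4 = 73
  Singh: 9·3 + 13·0 + 7·3 + 6·3 = 66
  Quinn: 9·2 + 13·4 + 7·4 + 6·0 = 98
  Varga: 9·0 + 13·1 + 7·0 + 6·2 = 25
Quinn has the highest total.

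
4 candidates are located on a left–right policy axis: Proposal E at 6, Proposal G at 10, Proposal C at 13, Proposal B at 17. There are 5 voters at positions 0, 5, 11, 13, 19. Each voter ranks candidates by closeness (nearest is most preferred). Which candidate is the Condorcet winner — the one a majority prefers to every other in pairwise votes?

With single-peaked preferences on a line, the Condorcet winner is the candidate closest to the median voter.
The median voter (position 11) is closest to Proposal G at 10.
Check: Proposal G vs Proposal B — voters closer to Proposal G: 4 of 5.

Proposal G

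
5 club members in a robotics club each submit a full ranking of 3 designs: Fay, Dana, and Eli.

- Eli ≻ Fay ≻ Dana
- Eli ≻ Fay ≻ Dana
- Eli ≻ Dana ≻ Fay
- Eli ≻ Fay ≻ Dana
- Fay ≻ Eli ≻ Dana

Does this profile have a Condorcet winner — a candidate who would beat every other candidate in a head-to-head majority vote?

Yes

Head-to-head results (5 voters total):
Fay vs Dana: Fay wins 4–1.
Fay vs Eli: Eli wins 4–1.
Dana vs Eli: Eli wins 5–0.
Eli beats each rival — Fay (4–1), Dana (5–0) — so Eli is the Condorcet winner.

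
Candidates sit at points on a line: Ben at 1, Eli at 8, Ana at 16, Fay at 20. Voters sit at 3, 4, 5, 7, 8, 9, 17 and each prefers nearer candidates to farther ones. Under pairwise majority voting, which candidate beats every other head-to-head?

Eli

With single-peaked preferences on a line, the Condorcet winner is the candidate closest to the median voter.
The median voter (position 7) is closest to Eli at 8.
Check: Eli vs Ana — voters closer to Eli: 6 of 7.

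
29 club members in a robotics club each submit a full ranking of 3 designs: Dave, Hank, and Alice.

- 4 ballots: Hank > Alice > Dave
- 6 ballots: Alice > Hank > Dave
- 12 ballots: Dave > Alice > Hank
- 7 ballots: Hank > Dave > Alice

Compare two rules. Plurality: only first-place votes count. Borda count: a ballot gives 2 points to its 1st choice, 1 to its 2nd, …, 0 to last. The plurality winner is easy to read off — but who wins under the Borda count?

Plurality first-place counts: Dave 12, Hank 11, Alice 6 → Dave.
Borda totals: Dave 31, Hank 28, Alice 28 → Dave.

Dave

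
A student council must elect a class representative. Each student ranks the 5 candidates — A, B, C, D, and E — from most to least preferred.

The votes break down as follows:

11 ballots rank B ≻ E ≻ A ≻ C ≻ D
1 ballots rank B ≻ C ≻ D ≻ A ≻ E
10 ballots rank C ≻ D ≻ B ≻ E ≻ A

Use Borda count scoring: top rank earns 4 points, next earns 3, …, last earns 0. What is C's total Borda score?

54

Borda scores:
  A: 11·2 + 1 + 10·0 = 23
  B: 11·4 + 4 + 10·2 = 68
  C: 11·1 + 3 + 10·4 = 54
  D: 11·0 + 2 + 10·3 = 32
  E: 11·3 + 0 + 10·1 = 43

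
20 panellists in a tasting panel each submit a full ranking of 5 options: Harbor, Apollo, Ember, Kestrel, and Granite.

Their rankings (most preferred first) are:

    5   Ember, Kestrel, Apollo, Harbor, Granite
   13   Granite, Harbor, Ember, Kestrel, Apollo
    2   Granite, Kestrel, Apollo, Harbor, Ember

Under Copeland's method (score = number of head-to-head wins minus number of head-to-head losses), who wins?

Granite

Pairwise results:
  Harbor vs Apollo: Harbor wins 13–7.
  Harbor vs Ember: Harbor wins 15–5.
  Harbor vs Kestrel: Harbor wins 13–7.
  Harbor vs Granite: Granite wins 15–5.
  Apollo vs Ember: Ember wins 18–2.
  Apollo vs Kestrel: Kestrel wins 20–0.
  Apollo vs Granite: Granite wins 15–5.
  Ember vs Kestrel: Ember wins 18–2.
  Ember vs Granite: Granite wins 15–5.
  Kestrel vs Granite: Granite wins 15–5.
Copeland scores (wins − losses):
  Harbor: 3 − 1 = 2
  Apollo: 0 − 4 = -4
  Ember: 2 − 2 = 0
  Kestrel: 1 − 3 = -2
  Granite: 4 − 0 = 4
Granite has the best Copeland score.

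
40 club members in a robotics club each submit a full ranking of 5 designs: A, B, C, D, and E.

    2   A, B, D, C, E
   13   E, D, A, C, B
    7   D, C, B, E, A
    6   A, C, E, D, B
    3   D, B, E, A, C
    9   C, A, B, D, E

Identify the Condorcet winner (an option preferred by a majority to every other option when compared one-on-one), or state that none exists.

D

Head-to-head results (40 voters total):
A vs B: A wins 30–10.
A vs C: A wins 24–16.
A vs D: D wins 23–17.
A vs E: E wins 23–17.
B vs C: C wins 35–5.
B vs D: D wins 29–11.
B vs E: B wins 21–19.
C vs D: D wins 25–15.
C vs E: C wins 24–16.
D vs E: D wins 21–19.
D beats each rival — A (23–17), B (29–11), C (25–15), E (21–19) — so D is the Condorcet winner.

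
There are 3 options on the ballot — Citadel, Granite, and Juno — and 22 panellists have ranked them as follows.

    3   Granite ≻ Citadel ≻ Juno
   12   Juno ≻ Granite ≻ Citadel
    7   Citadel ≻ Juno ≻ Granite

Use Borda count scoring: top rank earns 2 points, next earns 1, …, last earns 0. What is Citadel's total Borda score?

17

Borda scores:
  Citadel: 3·1 + 12·0 + 7·2 = 17
  Granite: 3·2 + 12·1 + 7·0 = 18
  Juno: 3·0 + 12·2 + 7·1 = 31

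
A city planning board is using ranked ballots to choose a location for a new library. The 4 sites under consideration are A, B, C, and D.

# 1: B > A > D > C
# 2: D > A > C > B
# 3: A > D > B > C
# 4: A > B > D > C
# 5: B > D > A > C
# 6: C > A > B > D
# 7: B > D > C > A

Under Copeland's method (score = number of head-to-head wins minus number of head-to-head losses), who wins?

A

Pairwise results:
  A vs B: A wins 4–3.
  A vs C: A wins 5–2.
  A vs D: A wins 4–3.
  B vs C: B wins 5–2.
  B vs D: B wins 5–2.
  C vs D: D wins 6–1.
Copeland scores (wins − losses):
  A: 3 − 0 = 3
  B: 2 − 1 = 1
  C: 0 − 3 = -3
  D: 1 − 2 = -1
A has the best Copeland score.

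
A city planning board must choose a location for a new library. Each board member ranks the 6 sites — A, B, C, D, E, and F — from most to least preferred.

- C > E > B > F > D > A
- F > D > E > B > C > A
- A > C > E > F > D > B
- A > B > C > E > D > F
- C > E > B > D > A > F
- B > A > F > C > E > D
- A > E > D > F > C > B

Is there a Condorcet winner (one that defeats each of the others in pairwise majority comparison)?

No

Head-to-head results (7 voters total):
A vs B: B wins 4–3.
A vs C: A wins 4–3.
A vs D: A wins 4–3.
A vs E: A wins 4–3.
A vs F: A wins 5–2.
B vs C: C wins 4–3.
B vs D: B wins 4–3.
B vs E: E wins 5–2.
B vs F: B wins 4–3.
C vs D: C wins 5–2.
C vs E: C wins 5–2.
C vs F: C wins 4–3.
D vs E: E wins 6–1.
D vs F: F wins 4–3.
E vs F: E wins 5–2.
No candidate beats all others: A beats C beats B beats A, a majority cycle.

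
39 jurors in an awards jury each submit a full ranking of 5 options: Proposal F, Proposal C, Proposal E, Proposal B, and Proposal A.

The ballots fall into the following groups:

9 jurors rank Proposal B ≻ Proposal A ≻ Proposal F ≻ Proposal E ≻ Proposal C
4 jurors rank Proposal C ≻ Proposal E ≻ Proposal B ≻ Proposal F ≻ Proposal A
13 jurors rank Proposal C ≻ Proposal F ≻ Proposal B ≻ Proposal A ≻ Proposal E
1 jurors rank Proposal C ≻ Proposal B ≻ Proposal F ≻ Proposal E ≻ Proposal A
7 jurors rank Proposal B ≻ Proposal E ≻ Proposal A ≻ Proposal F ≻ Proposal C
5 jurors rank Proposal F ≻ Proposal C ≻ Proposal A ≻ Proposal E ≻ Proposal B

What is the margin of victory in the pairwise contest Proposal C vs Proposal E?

7

Ballots ranking Proposal C above Proposal E: 4+13+1+5 = 23.
Ballots ranking Proposal E above Proposal C: 9+7 = 16.
Proposal C wins 23–16, a margin of 7.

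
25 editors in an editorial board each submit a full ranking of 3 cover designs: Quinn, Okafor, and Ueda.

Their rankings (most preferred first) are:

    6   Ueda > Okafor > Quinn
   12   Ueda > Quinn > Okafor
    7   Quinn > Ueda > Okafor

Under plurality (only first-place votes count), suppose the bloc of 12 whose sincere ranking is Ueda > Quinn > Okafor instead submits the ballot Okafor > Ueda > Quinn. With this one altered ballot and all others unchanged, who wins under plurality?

Okafor

First-place totals with the altered ballot: Quinn 7, Okafor 12, Ueda 6.
The switch changes the winner from Ueda to Okafor.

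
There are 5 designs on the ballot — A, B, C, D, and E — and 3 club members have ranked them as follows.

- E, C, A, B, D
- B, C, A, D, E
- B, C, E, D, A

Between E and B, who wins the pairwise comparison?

Ballots ranking E above B: 1.
Ballots ranking B above E: 2.
B wins the head-to-head, 2–1.

B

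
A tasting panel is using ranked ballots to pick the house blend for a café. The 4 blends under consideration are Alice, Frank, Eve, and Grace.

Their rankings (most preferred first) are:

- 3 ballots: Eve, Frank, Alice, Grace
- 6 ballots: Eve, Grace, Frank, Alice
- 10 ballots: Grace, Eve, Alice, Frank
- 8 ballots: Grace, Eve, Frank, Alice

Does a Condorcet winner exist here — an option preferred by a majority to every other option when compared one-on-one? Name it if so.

Grace

Head-to-head results (27 voters total):
Alice vs Frank: Frank wins 17–10.
Alice vs Eve: Eve wins 27–0.
Alice vs Grace: Grace wins 24–3.
Frank vs Eve: Eve wins 27–0.
Frank vs Grace: Grace wins 24–3.
Eve vs Grace: Grace wins 18–9.
Grace beats each rival — Alice (24–3), Frank (24–3), Eve (18–9) — so Grace is the Condorcet winner.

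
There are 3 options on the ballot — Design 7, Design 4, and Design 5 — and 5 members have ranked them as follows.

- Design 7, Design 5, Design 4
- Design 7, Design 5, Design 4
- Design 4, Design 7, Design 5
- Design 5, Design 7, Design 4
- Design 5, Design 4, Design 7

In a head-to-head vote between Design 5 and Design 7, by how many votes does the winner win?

Ballots ranking Design 5 above Design 7: 2.
Ballots ranking Design 7 above Design 5: 3.
Design 7 wins 3–2, a margin of 1.

1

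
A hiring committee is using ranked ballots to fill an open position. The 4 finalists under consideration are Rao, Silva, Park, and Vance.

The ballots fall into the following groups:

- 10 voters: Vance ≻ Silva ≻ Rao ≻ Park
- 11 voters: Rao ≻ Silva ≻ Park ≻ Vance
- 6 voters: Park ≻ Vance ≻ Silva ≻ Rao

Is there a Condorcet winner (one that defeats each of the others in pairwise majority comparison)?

Head-to-head results (27 voters total):
Rao vs Silva: Silva wins 16–11.
Rao vs Park: Rao wins 21–6.
Rao vs Vance: Vance wins 16–11.
Silva vs Park: Silva wins 21–6.
Silva vs Vance: Vance wins 16–11.
Park vs Vance: Park wins 17–10.
No candidate beats all others: Rao beats Park beats Vance beats Rao, a majority cycle.

No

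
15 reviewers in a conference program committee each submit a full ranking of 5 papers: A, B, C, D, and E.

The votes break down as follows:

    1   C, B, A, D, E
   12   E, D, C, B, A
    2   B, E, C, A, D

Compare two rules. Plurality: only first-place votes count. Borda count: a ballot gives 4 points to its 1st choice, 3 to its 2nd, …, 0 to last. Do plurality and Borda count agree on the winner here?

Plurality first-place counts: A 0, B 2, C 1, D 0, E 12 → E.
Borda totals: A 4, B 23, C 32, D 37, E 54 → E.
The two rules agree on E.

Yes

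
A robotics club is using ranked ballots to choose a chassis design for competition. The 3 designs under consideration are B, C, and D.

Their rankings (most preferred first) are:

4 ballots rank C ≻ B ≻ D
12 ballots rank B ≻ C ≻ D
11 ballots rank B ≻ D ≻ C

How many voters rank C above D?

16

Ballots ranking C above D: 4+12 = 16.
Ballots ranking D above C: 11.
So 16 of 27 voters prefer C to D.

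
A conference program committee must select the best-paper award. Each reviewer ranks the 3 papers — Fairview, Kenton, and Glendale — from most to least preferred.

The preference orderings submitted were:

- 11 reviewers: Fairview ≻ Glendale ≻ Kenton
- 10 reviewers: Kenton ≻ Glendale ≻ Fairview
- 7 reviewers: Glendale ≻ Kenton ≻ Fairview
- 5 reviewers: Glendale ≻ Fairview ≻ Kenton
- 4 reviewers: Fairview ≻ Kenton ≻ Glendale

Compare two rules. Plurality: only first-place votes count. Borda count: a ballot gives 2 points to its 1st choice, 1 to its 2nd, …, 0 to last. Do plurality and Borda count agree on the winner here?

Plurality first-place counts: Fairview 15, Kenton 10, Glendale 12 → Fairview.
Borda totals: Fairview 35, Kenton 31, Glendale 45 → Glendale.
The two rules disagree: plurality picks Fairview, Borda picks Glendale.

No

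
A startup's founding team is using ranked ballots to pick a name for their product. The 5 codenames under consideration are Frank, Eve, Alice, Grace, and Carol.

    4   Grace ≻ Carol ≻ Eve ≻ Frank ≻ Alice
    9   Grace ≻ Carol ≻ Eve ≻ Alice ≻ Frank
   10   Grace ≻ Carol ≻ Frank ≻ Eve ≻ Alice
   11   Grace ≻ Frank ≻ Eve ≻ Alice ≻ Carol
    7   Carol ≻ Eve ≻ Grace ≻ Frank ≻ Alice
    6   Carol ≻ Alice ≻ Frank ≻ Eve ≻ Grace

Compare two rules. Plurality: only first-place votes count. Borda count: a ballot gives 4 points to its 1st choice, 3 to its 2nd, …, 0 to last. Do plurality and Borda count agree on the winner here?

Yes

Plurality first-place counts: Frank 0, Eve 0, Alice 0, Grace 34, Carol 13 → Grace.
Borda totals: Frank 76, Eve 85, Alice 38, Grace 150, Carol 121 → Grace.
The two rules agree on Grace.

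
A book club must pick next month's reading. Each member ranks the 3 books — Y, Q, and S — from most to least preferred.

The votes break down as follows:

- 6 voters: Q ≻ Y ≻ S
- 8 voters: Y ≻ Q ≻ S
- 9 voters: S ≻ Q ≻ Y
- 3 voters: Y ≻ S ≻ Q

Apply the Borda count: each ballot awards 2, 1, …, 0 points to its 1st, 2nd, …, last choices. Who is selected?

Borda scores:
  Y: 6·1 + 8·2 + 9·0 + 3·2 = 28
  Q: 6·2 + 8·1 + 9·1 + 3·0 = 29
  S: 6·0 + 8·0 + 9·2 + 3·1 = 21
Q has the highest total.

Q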